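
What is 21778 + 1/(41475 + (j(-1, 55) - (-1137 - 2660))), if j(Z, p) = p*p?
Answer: 1051812067/48297 ≈ 21778.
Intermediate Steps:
j(Z, p) = p²
21778 + 1/(41475 + (j(-1, 55) - (-1137 - 2660))) = 21778 + 1/(41475 + (55² - (-1137 - 2660))) = 21778 + 1/(41475 + (3025 - 1*(-3797))) = 21778 + 1/(41475 + (3025 + 3797)) = 21778 + 1/(41475 + 6822) = 21778 + 1/48297 = 1051812067/48297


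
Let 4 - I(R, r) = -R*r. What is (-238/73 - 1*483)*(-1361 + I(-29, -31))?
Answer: 16257626/73 ≈ 2.2271e+5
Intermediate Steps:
I(R, r) = 4 + R*r (I(R, r) = 4 - (-1)*R*r = 4 + R*r)
(-238/73 - 1*483)*(-1361 + I(-29, -31)) = (-238/73 - 1*483)*(-1361 + (4 - 29*(-31))) = (-238*1/73 - 483)*(-1361 + (4 + 899)) = (-238/73 - 483)*(-1361 + 903) = -35497/73*(-458) = 16257626/73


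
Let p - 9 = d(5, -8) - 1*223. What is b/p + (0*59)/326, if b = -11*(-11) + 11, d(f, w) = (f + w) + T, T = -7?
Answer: -33/56 ≈ -0.58929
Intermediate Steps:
d(f, w) = -7 + f + w (d(f, w) = (f + w) - 7 = -7 + f + w)
p = -224 (p = 9 + ((-7 + 5 - 8) - 1*223) = 9 + (-10 - 223) = 9 - 233 = -224)
b = 132 (b = 121 + 11 = 132)
b/p + (0*59)/326 = 132/(-224) + (0*59)/326 = 132*(-1/224) + 0*(1/326) = -33/56 + 0 = -33/56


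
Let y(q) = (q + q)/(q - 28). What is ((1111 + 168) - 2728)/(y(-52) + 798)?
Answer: -14490/7993 ≈ -1.8128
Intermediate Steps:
y(q) = 2*q/(-28 + q) (y(q) = (2*q)/(-28 + q) = 2*q/(-28 + q))
((1111 + 168) - 2728)/(y(-52) + 798) = ((1111 + 168) - 2728)/(2*(-52)/(-28 - 52) + 798) = (1279 - 2728)/(2*(-52)/(-80) + 798) = -1449/(2*(-52)*(-1/80) + 798) = -1449/(13/10 + 798) = -1449/7993/10 = -1449*10/7993 = -14490/7993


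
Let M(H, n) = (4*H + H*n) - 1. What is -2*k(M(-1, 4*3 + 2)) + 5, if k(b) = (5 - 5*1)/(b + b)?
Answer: 5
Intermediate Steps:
M(H, n) = -1 + 4*H + H*n
k(b) = 0 (k(b) = (5 - 5)/((2*b)) = 0*(1/(2*b)) = 0)
-2*k(M(-1, 4*3 + 2)) + 5 = -2*0 + 5 = 0 + 5 = 5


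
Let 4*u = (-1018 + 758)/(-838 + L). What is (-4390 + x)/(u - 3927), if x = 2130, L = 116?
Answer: 1631720/2835229 ≈ 0.57552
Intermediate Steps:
u = 65/722 (u = ((-1018 + 758)/(-838 + 116))/4 = (-260/(-722))/4 = (-260*(-1/722))/4 = (1/4)*(130/361) = 65/722 ≈ 0.090028)
(-4390 + x)/(u - 3927) = (-4390 + 2130)/(65/722 - 3927) = -2260/(-2835229/722) = -2260*(-722/2835229) = 1631720/2835229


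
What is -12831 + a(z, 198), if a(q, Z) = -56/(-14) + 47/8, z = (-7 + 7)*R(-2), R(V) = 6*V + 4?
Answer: -102569/8 ≈ -12821.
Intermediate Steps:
R(V) = 4 + 6*V
z = 0 (z = (-7 + 7)*(4 + 6*(-2)) = 0*(4 - 12) = 0*(-8) = 0)
a(q, Z) = 79/8 (a(q, Z) = -56*(-1/14) + 47*(⅛) = 4 + 47/8 = 79/8)
-12831 + a(z, 198) = -12831 + 79/8 = -102569/8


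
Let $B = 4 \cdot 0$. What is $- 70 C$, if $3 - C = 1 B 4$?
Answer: $-210$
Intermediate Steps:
$B = 0$
$C = 3$ ($C = 3 - 1 \cdot 0 \cdot 4 = 3 - 0 \cdot 4 = 3 - 0 = 3 + 0 = 3$)
$- 70 C = \left(-70\right) 3 = -210$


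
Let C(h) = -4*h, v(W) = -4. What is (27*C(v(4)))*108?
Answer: 46656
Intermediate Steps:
(27*C(v(4)))*108 = (27*(-4*(-4)))*108 = (27*16)*108 = 432*108 = 46656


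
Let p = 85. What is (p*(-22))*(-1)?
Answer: 1870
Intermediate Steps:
(p*(-22))*(-1) = (85*(-22))*(-1) = -1870*(-1) = 1870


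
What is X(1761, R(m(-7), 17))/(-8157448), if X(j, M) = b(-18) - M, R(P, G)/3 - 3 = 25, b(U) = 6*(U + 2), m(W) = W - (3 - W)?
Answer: 45/2039362 ≈ 2.2066e-5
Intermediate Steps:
m(W) = -3 + 2*W (m(W) = W + (-3 + W) = -3 + 2*W)
b(U) = 12 + 6*U (b(U) = 6*(2 + U) = 12 + 6*U)
R(P, G) = 84 (R(P, G) = 9 + 3*25 = 9 + 75 = 84)
X(j, M) = -96 - M (X(j, M) = (12 + 6*(-18)) - M = (12 - 108) - M = -96 - M)
X(1761, R(m(-7), 17))/(-8157448) = (-96 - 1*84)/(-8157448) = (-96 - 84)*(-1/8157448) = -180*(-1/8157448) = 45/2039362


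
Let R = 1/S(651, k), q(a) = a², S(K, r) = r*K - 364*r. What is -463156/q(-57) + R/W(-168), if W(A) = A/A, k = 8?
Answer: -1063402927/7459704 ≈ -142.55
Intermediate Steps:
S(K, r) = -364*r + K*r (S(K, r) = K*r - 364*r = -364*r + K*r)
R = 1/2296 (R = 1/(8*(-364 + 651)) = 1/(8*287) = 1/2296 ≈ 0.00043554)
W(A) = 1
-463156/q(-57) + R/W(-168) = -463156/((-57)²) + (1/2296)/1 = -463156/3249 + (1/2296)*1 = -463156*1/3249 + 1/2296 = -463156/3249 + 1/2296 = -1063402927/7459704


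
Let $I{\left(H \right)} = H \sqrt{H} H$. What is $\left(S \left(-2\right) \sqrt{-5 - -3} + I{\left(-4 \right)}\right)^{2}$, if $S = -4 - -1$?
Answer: $-1096 - 384 \sqrt{2} \approx -1639.1$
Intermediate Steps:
$S = -3$ ($S = -4 + 1 = -3$)
$I{\left(H \right)} = H^{\frac{5}{2}}$ ($I{\left(H \right)} = H^{\frac{3}{2}} H = H^{\frac{5}{2}}$)
$\left(S \left(-2\right) \sqrt{-5 - -3} + I{\left(-4 \right)}\right)^{2} = \left(\left(-3\right) \left(-2\right) \sqrt{-5 - -3} + \left(-4\right)^{\frac{5}{2}}\right)^{2} = \left(6 \sqrt{-5 + 3} + 32 i\right)^{2} = \left(6 \sqrt{-2} + 32 i\right)^{2} = \left(6 i \sqrt{2} + 32 i\right)^{2} = \left(32 i + 6 i \sqrt{2}\right)^{2}$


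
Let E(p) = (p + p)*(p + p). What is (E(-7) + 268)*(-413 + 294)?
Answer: -55216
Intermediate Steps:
E(p) = 4*p² (E(p) = (2*p)*(2*p) = 4*p²)
(E(-7) + 268)*(-413 + 294) = (4*(-7)² + 268)*(-413 + 294) = (4*49 + 268)*(-119) = (196 + 268)*(-119) = 464*(-119) = -55216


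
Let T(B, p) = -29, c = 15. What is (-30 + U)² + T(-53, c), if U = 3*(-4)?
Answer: 1735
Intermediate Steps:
U = -12
(-30 + U)² + T(-53, c) = (-30 - 12)² - 29 = (-42)² - 29 = 1764 - 29 = 1735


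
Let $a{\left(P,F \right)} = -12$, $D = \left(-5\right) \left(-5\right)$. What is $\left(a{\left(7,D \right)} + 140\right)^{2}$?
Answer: $16384$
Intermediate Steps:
$D = 25$
$\left(a{\left(7,D \right)} + 140\right)^{2} = \left(-12 + 140\right)^{2} = 128^{2} = 16384$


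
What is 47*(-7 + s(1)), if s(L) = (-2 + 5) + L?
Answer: -141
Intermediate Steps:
s(L) = 3 + L
47*(-7 + s(1)) = 47*(-7 + (3 + 1)) = 47*(-7 + 4) = 47*(-3) = -141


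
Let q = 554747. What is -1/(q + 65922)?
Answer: -1/620669 ≈ -1.6112e-6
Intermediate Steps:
-1/(q + 65922) = -1/(554747 + 65922) = -1/620669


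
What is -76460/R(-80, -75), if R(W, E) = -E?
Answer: -15292/15 ≈ -1019.5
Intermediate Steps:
-76460/R(-80, -75) = -76460/((-1*(-75))) = -76460/75 = -76460*1/75 = -15292/15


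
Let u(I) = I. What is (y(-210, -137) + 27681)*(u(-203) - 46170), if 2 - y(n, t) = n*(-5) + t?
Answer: -1241405210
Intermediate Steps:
y(n, t) = 2 - t + 5*n (y(n, t) = 2 - (n*(-5) + t) = 2 - (-5*n + t) = 2 - (t - 5*n) = 2 + (-t + 5*n) = 2 - t + 5*n)
(y(-210, -137) + 27681)*(u(-203) - 46170) = ((2 - 1*(-137) + 5*(-210)) + 27681)*(-203 - 46170) = ((2 + 137 - 1050) + 27681)*(-46373) = (-911 + 27681)*(-46373) = 26770*(-46373) = -1241405210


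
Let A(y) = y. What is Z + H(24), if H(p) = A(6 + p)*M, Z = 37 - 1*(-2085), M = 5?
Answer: 2272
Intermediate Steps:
Z = 2122 (Z = 37 + 2085 = 2122)
H(p) = 30 + 5*p (H(p) = (6 + p)*5 = 30 + 5*p)
Z + H(24) = 2122 + (30 + 5*24) = 2122 + (30 + 120) = 2122 + 150 = 2272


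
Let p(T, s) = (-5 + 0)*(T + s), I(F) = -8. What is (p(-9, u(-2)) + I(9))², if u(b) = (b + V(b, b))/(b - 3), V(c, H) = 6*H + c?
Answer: 441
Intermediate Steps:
V(c, H) = c + 6*H
u(b) = 8*b/(-3 + b) (u(b) = (b + (b + 6*b))/(b - 3) = (b + 7*b)/(-3 + b) = (8*b)/(-3 + b) = 8*b/(-3 + b))
p(T, s) = -5*T - 5*s (p(T, s) = -5*(T + s) = -5*T - 5*s)
(p(-9, u(-2)) + I(9))² = ((-5*(-9) - 40*(-2)/(-3 - 2)) - 8)² = ((45 - 40*(-2)/(-5)) - 8)² = ((45 - 40*(-2)*(-1)/5) - 8)² = ((45 - 5*16/5) - 8)² = ((45 - 16) - 8)² = (29 - 8)² = 21² = 441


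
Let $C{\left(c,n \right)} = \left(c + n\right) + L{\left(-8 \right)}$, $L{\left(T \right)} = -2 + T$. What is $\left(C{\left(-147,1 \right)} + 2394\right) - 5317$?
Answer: $-3079$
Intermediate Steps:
$C{\left(c,n \right)} = -10 + c + n$ ($C{\left(c,n \right)} = \left(c + n\right) - 10 = -10 + c + n$)
$\left(C{\left(-147,1 \right)} + 2394\right) - 5317 = \left(\left(-10 - 147 + 1\right) + 2394\right) - 5317 = \left(-156 + 2394\right) - 5317 = 2238 - 5317 = -3079$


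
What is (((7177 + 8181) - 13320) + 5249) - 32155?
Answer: -24868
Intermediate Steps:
(((7177 + 8181) - 13320) + 5249) - 32155 = ((15358 - 13320) + 5249) - 32155 = (2038 + 5249) - 32155 = 7287 - 32155 = -24868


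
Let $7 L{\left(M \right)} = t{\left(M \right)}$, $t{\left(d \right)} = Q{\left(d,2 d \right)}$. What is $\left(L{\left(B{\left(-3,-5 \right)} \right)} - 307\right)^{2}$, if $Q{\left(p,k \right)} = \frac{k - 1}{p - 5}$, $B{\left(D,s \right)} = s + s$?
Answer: $\frac{2353156}{25} \approx 94126.0$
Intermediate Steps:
$B{\left(D,s \right)} = 2 s$
$Q{\left(p,k \right)} = \frac{-1 + k}{-5 + p}$
$t{\left(d \right)} = \frac{-1 + 2 d}{-5 + d}$
$L{\left(M \right)} = \frac{-1 + 2 M}{7 \left(-5 + M\right)}$ ($L{\left(M \right)} = \frac{\frac{1}{-5 + M} \left(-1 + 2 M\right)}{7} = \frac{-1 + 2 M}{7 \left(-5 + M\right)}$)
$\left(L{\left(B{\left(-3,-5 \right)} \right)} - 307\right)^{2} = \left(\frac{-1 + 2 \cdot 2 \left(-5\right)}{7 \left(-5 + 2 \left(-5\right)\right)} - 307\right)^{2} = \left(\frac{-1 + 2 \left(-10\right)}{7 \left(-5 - 10\right)} - 307\right)^{2} = \left(\frac{-1 - 20}{7 \left(-15\right)} - 307\right)^{2} = \left(\frac{1}{7} \left(- \frac{1}{15}\right) \left(-21\right) - 307\right)^{2} = \left(\frac{1}{5} - 307\right)^{2} = \left(- \frac{1534}{5}\right)^{2} = \frac{2353156}{25}$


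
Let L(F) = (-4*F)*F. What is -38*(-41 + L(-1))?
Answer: 1710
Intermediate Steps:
L(F) = -4*F²
-38*(-41 + L(-1)) = -38*(-41 - 4*(-1)²) = -38*(-41 - 4*1) = -38*(-41 - 4) = -38*(-45) = 1710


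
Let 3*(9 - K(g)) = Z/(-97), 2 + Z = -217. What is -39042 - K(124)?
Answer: -3787874/97 ≈ -39050.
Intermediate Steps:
Z = -219 (Z = -2 - 217 = -219)
K(g) = 800/97 (K(g) = 9 - (-73)/(-97) = 9 - (-73)*(-1)/97 = 9 - ⅓*219/97 = 9 - 73/97 = 800/97)
-39042 - K(124) = -39042 - 1*800/97 = -39042 - 800/97 = -3787874/97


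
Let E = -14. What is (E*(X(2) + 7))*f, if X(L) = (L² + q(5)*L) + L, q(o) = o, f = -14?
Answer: 4508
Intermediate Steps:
X(L) = L² + 6*L (X(L) = (L² + 5*L) + L = L² + 6*L)
(E*(X(2) + 7))*f = -14*(2*(6 + 2) + 7)*(-14) = -14*(2*8 + 7)*(-14) = -14*(16 + 7)*(-14) = -14*23*(-14) = -322*(-14) = 4508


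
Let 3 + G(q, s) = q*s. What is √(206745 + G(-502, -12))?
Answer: √212766 ≈ 461.27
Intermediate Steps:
G(q, s) = -3 + q*s
√(206745 + G(-502, -12)) = √(206745 + (-3 - 502*(-12))) = √(206745 + (-3 + 6024)) = √(206745 + 6021) = √212766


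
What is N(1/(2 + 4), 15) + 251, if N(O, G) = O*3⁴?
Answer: 529/2 ≈ 264.50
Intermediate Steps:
N(O, G) = 81*O (N(O, G) = O*81 = 81*O)
N(1/(2 + 4), 15) + 251 = 81/(2 + 4) + 251 = 81/6 + 251 = 81*(⅙) + 251 = 27/2 + 251 = 529/2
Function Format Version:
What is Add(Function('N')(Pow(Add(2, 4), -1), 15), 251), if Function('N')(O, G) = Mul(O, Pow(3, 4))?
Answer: Rational(529, 2) ≈ 264.50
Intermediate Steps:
Function('N')(O, G) = Mul(81, O) (Function('N')(O, G) = Mul(O, 81) = Mul(81, O))
Add(Function('N')(Pow(Add(2, 4), -1), 15), 251) = Add(Mul(81, Pow(Add(2, 4), -1)), 251) = Add(Mul(81, Pow(6, -1)), 251) = Add(Mul(81, Rational(1, 6)), 251) = Add(Rational(27, 2), 251) = Rational(529, 2)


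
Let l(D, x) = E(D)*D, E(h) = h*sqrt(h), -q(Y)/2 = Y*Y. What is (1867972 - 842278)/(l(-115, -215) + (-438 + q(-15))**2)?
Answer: 808804849536/641915211811 - 13564803150*I*sqrt(115)/641915211811 ≈ 1.26 - 0.22661*I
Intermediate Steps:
q(Y) = -2*Y**2 (q(Y) = -2*Y*Y = -2*Y**2)
E(h) = h**(3/2)
l(D, x) = D**(5/2) (l(D, x) = D**(3/2)*D = D**(5/2))
(1867972 - 842278)/(l(-115, -215) + (-438 + q(-15))**2) = (1867972 - 842278)/((-115)**(5/2) + (-438 - 2*(-15)**2)**2) = 1025694/(13225*I*sqrt(115) + (-438 - 2*225)**2) = 1025694/(13225*I*sqrt(115) + (-438 - 450)**2) = 1025694/(13225*I*sqrt(115) + (-888)**2) = 1025694/(13225*I*sqrt(115) + 788544) = 1025694/(788544 + 13225*I*sqrt(115))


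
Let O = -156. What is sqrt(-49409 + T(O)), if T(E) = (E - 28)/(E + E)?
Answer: 4*I*sqrt(4696887)/39 ≈ 222.28*I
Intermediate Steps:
T(E) = (-28 + E)/(2*E) (T(E) = (-28 + E)/((2*E)) = (-28 + E)*(1/(2*E)) = (-28 + E)/(2*E))
sqrt(-49409 + T(O)) = sqrt(-49409 + (1/2)*(-28 - 156)/(-156)) = sqrt(-49409 + (1/2)*(-1/156)*(-184)) = sqrt(-49409 + 23/39) = sqrt(-1926928/39) = 4*I*sqrt(4696887)/39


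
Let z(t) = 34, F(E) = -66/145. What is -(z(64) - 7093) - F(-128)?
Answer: 1023621/145 ≈ 7059.5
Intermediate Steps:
F(E) = -66/145 (F(E) = -66*1/145 = -66/145)
-(z(64) - 7093) - F(-128) = -(34 - 7093) - 1*(-66/145) = -1*(-7059) + 66/145 = 7059 + 66/145 = 1023621/145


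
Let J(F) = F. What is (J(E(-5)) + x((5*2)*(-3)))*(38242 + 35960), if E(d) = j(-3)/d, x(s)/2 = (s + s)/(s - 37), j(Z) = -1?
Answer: 49492734/335 ≈ 1.4774e+5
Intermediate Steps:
x(s) = 4*s/(-37 + s) (x(s) = 2*((s + s)/(s - 37)) = 2*((2*s)/(-37 + s)) = 2*(2*s/(-37 + s)) = 4*s/(-37 + s))
E(d) = -1/d
(J(E(-5)) + x((5*2)*(-3)))*(38242 + 35960) = (-1/(-5) + 4*((5*2)*(-3))/(-37 + (5*2)*(-3)))*(38242 + 35960) = (-1*(-⅕) + 4*(10*(-3))/(-37 + 10*(-3)))*74202 = (⅕ + 4*(-30)/(-37 - 30))*74202 = (⅕ + 4*(-30)/(-67))*74202 = (⅕ + 4*(-30)*(-1/67))*74202 = (⅕ + 120/67)*74202 = (667/335)*74202 = 49492734/335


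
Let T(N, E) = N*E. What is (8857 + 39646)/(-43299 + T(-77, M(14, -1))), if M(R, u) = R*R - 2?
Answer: -48503/58237 ≈ -0.83286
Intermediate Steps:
M(R, u) = -2 + R**2 (M(R, u) = R**2 - 2 = -2 + R**2)
T(N, E) = E*N
(8857 + 39646)/(-43299 + T(-77, M(14, -1))) = (8857 + 39646)/(-43299 + (-2 + 14**2)*(-77)) = 48503/(-43299 + (-2 + 196)*(-77)) = 48503/(-43299 + 194*(-77)) = 48503/(-43299 - 14938) = 48503/(-58237) = 48503*(-1/58237) = -48503/58237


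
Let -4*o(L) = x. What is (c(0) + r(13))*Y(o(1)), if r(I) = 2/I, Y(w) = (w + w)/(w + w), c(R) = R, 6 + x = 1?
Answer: 2/13 ≈ 0.15385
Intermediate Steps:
x = -5 (x = -6 + 1 = -5)
o(L) = 5/4 (o(L) = -¼*(-5) = 5/4)
Y(w) = 1 (Y(w) = (2*w)/((2*w)) = (2*w)*(1/(2*w)) = 1)
(c(0) + r(13))*Y(o(1)) = (0 + 2/13)*1 = (2/13)*1 = 2/13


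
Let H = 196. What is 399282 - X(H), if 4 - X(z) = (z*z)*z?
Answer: 7928814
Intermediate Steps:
X(z) = 4 - z³ (X(z) = 4 - z*z*z = 4 - z²*z = 4 - z³)
399282 - X(H) = 399282 - (4 - 1*196³) = 399282 - (4 - 1*7529536) = 399282 - (4 - 7529536) = 399282 - 1*(-7529532) = 399282 + 7529532 = 7928814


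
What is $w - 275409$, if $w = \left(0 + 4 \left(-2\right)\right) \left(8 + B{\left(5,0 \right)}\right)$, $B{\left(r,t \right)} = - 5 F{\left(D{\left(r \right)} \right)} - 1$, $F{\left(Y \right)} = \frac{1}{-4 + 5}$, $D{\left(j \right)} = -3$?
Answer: $-275425$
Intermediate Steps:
$F{\left(Y \right)} = 1$ ($F{\left(Y \right)} = 1^{-1} = 1$)
$B{\left(r,t \right)} = -6$ ($B{\left(r,t \right)} = \left(-5\right) 1 - 1 = -5 - 1 = -6$)
$w = -16$ ($w = \left(0 + 4 \left(-2\right)\right) \left(8 - 6\right) = \left(0 - 8\right) 2 = \left(-8\right) 2 = -16$)
$w - 275409 = -16 - 275409 = -275425$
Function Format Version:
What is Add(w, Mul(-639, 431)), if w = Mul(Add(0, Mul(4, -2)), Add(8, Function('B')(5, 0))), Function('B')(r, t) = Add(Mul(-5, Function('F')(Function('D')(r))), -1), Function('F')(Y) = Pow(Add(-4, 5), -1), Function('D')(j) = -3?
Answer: -275425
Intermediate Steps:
Function('F')(Y) = 1 (Function('F')(Y) = Pow(1, -1) = 1)
Function('B')(r, t) = -6 (Function('B')(r, t) = Add(Mul(-5, 1), -1) = Add(-5, -1) = -6)
w = -16 (w = Mul(Add(0, Mul(4, -2)), Add(8, -6)) = Mul(Add(0, -8), 2) = Mul(-8, 2) = -16)
Add(w, Mul(-639, 431)) = Add(-16, Mul(-639, 431)) = Add(-16, -275409) = -275425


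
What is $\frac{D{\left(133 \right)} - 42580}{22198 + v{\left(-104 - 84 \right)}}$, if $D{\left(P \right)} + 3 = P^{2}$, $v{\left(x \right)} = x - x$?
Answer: $- \frac{12447}{11099} \approx -1.1215$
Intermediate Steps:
$v{\left(x \right)} = 0$
$D{\left(P \right)} = -3 + P^{2}$
$\frac{D{\left(133 \right)} - 42580}{22198 + v{\left(-104 - 84 \right)}} = \frac{\left(-3 + 133^{2}\right) - 42580}{22198 + 0} = \frac{\left(-3 + 17689\right) - 42580}{22198} = \left(17686 - 42580\right) \frac{1}{22198} = \left(-24894\right) \frac{1}{22198} = - \frac{12447}{11099}$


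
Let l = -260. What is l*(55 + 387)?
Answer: -114920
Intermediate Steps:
l*(55 + 387) = -260*(55 + 387) = -260*442 = -114920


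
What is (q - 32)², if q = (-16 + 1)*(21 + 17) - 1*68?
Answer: 448900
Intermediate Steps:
q = -638 (q = -15*38 - 68 = -570 - 68 = -638)
(q - 32)² = (-638 - 32)² = (-670)² = 448900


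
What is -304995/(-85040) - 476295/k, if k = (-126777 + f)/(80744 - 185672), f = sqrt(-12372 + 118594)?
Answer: -107759901075236114667/273357704031056 - 49976681760*sqrt(106222)/16072301507 ≈ -3.9522e+5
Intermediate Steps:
f = sqrt(106222) ≈ 325.92
k = 42259/34976 - sqrt(106222)/104928 (k = (-126777 + sqrt(106222))/(80744 - 185672) = (-126777 + sqrt(106222))/(-104928) = (-126777 + sqrt(106222))*(-1/104928) = 42259/34976 - sqrt(106222)/104928 ≈ 1.2051)
-304995/(-85040) - 476295/k = -304995/(-85040) - 476295/(42259/34976 - sqrt(106222)/104928) = -304995*(-1/85040) - 476295/(42259/34976 - sqrt(106222)/104928) = 60999/17008 - 476295/(42259/34976 - sqrt(106222)/104928)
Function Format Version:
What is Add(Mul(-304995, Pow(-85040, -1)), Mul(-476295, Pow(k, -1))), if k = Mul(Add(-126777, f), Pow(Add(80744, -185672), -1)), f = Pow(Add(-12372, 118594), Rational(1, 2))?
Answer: Add(Rational(-107759901075236114667, 273357704031056), Mul(Rational(-49976681760, 16072301507), Pow(106222, Rational(1, 2)))) ≈ -3.9522e+5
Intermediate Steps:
f = Pow(106222, Rational(1, 2)) ≈ 325.92
k = Add(Rational(42259, 34976), Mul(Rational(-1, 104928), Pow(106222, Rational(1, 2)))) (k = Mul(Add(-126777, Pow(106222, Rational(1, 2))), Pow(Add(80744, -185672), -1)) = Mul(Add(-126777, Pow(106222, Rational(1, 2))), Pow(-104928, -1)) = Mul(Add(-126777, Pow(106222, Rational(1, 2))), Rational(-1, 104928)) = Add(Rational(42259, 34976), Mul(Rational(-1, 104928), Pow(106222, Rational(1, 2)))) ≈ 1.2051)
Add(Mul(-304995, Pow(-85040, -1)), Mul(-476295, Pow(k, -1))) = Add(Mul(-304995, Pow(-85040, -1)), Mul(-476295, Pow(Add(Rational(42259, 34976), Mul(Rational(-1, 104928), Pow(106222, Rational(1, 2)))), -1))) = Add(Mul(-304995, Rational(-1, 85040)), Mul(-476295, Pow(Add(Rational(42259, 34976), Mul(Rational(-1, 104928), Pow(106222, Rational(1, 2)))), -1))) = Add(Rational(60999, 17008), Mul(-476295, Pow(Add(Rational(42259, 34976), Mul(Rational(-1, 104928), Pow(106222, Rational(1, 2)))), -1)))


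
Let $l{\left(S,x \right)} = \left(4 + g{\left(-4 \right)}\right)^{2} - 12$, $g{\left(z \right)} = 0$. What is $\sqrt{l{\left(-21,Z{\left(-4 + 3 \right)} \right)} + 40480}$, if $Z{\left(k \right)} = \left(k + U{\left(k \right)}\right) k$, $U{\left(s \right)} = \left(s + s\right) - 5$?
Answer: $2 \sqrt{10121} \approx 201.21$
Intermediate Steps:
$U{\left(s \right)} = -5 + 2 s$ ($U{\left(s \right)} = 2 s - 5 = -5 + 2 s$)
$Z{\left(k \right)} = k \left(-5 + 3 k\right)$ ($Z{\left(k \right)} = \left(k + \left(-5 + 2 k\right)\right) k = \left(-5 + 3 k\right) k = k \left(-5 + 3 k\right)$)
$l{\left(S,x \right)} = 4$ ($l{\left(S,x \right)} = \left(4 + 0\right)^{2} - 12 = 4^{2} - 12 = 16 - 12 = 4$)
$\sqrt{l{\left(-21,Z{\left(-4 + 3 \right)} \right)} + 40480} = \sqrt{4 + 40480} = \sqrt{40484} = 2 \sqrt{10121}$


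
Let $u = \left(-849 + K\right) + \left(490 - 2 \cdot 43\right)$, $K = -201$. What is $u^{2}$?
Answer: $417316$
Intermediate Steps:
$u = -646$ ($u = \left(-849 - 201\right) + \left(490 - 2 \cdot 43\right) = -1050 + \left(490 - 86\right) = -1050 + 404 = -646$)
$u^{2} = \left(-646\right)^{2} = 417316$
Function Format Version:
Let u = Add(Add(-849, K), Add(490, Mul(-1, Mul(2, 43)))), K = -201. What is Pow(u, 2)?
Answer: 417316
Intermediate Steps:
u = -646 (u = Add(Add(-849, -201), Add(490, Mul(-1, Mul(2, 43)))) = Add(-1050, Add(490, Mul(-1, 86))) = Add(-1050, Add(490, -86)) = Add(-1050, 404) = -646)
Pow(u, 2) = Pow(-646, 2) = 417316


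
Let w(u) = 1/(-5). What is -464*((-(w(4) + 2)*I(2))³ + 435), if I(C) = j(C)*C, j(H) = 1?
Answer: -22523952/125 ≈ -1.8019e+5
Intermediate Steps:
w(u) = -⅕ (w(u) = 1*(-⅕) = -⅕)
I(C) = C (I(C) = 1*C = C)
-464*((-(w(4) + 2)*I(2))³ + 435) = -464*((-(-⅕ + 2)*2)³ + 435) = -464*((-9*2/5)³ + 435) = -464*((-1*18/5)³ + 435) = -464*((-18/5)³ + 435) = -464*(-5832/125 + 435) = -464*48543/125 = -22523952/125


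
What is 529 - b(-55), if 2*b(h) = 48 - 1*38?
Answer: 524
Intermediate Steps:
b(h) = 5 (b(h) = (48 - 1*38)/2 = (48 - 38)/2 = (1/2)*10 = 5)
529 - b(-55) = 529 - 1*5 = 529 - 5 = 524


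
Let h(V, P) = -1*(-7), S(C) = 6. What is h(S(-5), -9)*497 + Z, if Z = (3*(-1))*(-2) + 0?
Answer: 3485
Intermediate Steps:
h(V, P) = 7
Z = 6 (Z = -3*(-2) + 0 = 6 + 0 = 6)
h(S(-5), -9)*497 + Z = 7*497 + 6 = 3479 + 6 = 3485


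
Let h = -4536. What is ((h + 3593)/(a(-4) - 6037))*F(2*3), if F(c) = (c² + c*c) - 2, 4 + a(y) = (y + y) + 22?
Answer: 230/21 ≈ 10.952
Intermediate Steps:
a(y) = 18 + 2*y (a(y) = -4 + ((y + y) + 22) = -4 + (2*y + 22) = -4 + (22 + 2*y) = 18 + 2*y)
F(c) = -2 + 2*c² (F(c) = (c² + c²) - 2 = 2*c² - 2 = -2 + 2*c²)
((h + 3593)/(a(-4) - 6037))*F(2*3) = ((-4536 + 3593)/((18 + 2*(-4)) - 6037))*(-2 + 2*(2*3)²) = (-943/((18 - 8) - 6037))*(-2 + 2*6²) = (-943/(10 - 6037))*(-2 + 2*36) = (-943/(-6027))*(-2 + 72) = -943*(-1/6027)*70 = (23/147)*70 = 230/21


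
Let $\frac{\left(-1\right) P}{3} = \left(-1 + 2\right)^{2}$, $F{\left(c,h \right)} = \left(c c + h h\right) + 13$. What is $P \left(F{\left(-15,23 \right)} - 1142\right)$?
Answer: $1125$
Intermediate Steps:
$F{\left(c,h \right)} = 13 + c^{2} + h^{2}$ ($F{\left(c,h \right)} = \left(c^{2} + h^{2}\right) + 13 = 13 + c^{2} + h^{2}$)
$P = -3$ ($P = - 3 \left(-1 + 2\right)^{2} = - 3 \cdot 1^{2} = \left(-3\right) 1 = -3$)
$P \left(F{\left(-15,23 \right)} - 1142\right) = - 3 \left(\left(13 + \left(-15\right)^{2} + 23^{2}\right) - 1142\right) = - 3 \left(\left(13 + 225 + 529\right) - 1142\right) = - 3 \left(767 - 1142\right) = \left(-3\right) \left(-375\right) = 1125$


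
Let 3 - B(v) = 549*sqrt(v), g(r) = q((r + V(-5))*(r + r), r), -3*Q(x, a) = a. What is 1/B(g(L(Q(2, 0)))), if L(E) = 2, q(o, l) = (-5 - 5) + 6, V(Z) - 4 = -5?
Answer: 1/401871 + 122*I/133957 ≈ 2.4884e-6 + 0.00091074*I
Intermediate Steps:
V(Z) = -1 (V(Z) = 4 - 5 = -1)
Q(x, a) = -a/3
q(o, l) = -4 (q(o, l) = -10 + 6 = -4)
g(r) = -4
B(v) = 3 - 549*sqrt(v)
1/B(g(L(Q(2, 0)))) = 1/(3 - 1098*I) = (3 + 1098*I)/1205613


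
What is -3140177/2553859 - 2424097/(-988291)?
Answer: 3087393272816/2523955864969 ≈ 1.2232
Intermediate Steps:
-3140177/2553859 - 2424097/(-988291) = -3140177*1/2553859 - 2424097*(-1/988291) = -3140177/2553859 + 2424097/988291 = 3087393272816/2523955864969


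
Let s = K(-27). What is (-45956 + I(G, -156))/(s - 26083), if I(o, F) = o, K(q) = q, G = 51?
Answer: 9181/5222 ≈ 1.7581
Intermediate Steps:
s = -27
(-45956 + I(G, -156))/(s - 26083) = (-45956 + 51)/(-27 - 26083) = -45905/(-26110) = -45905*(-1/26110) = 9181/5222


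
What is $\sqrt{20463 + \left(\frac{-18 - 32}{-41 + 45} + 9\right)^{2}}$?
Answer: $\frac{\sqrt{81901}}{2} \approx 143.09$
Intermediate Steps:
$\sqrt{20463 + \left(\frac{-18 - 32}{-41 + 45} + 9\right)^{2}} = \sqrt{20463 + \left(- \frac{50}{4} + 9\right)^{2}} = \sqrt{20463 + \left(\left(-50\right) \frac{1}{4} + 9\right)^{2}} = \sqrt{20463 + \left(- \frac{25}{2} + 9\right)^{2}} = \sqrt{20463 + \left(- \frac{7}{2}\right)^{2}} = \sqrt{20463 + \frac{49}{4}} = \sqrt{\frac{81901}{4}} = \frac{\sqrt{81901}}{2}$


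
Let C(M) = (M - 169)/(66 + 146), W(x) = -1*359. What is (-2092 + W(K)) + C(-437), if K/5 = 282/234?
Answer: -260109/106 ≈ -2453.9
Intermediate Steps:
K = 235/39 (K = 5*(282/234) = 5*(282*(1/234)) = 5*(47/39) = 235/39 ≈ 6.0256)
W(x) = -359
C(M) = -169/212 + M/212 (C(M) = (-169 + M)/212 = (-169 + M)*(1/212) = -169/212 + M/212)
(-2092 + W(K)) + C(-437) = (-2092 - 359) + (-169/212 + (1/212)*(-437)) = -2451 + (-169/212 - 437/212) = -2451 - 303/106 = -260109/106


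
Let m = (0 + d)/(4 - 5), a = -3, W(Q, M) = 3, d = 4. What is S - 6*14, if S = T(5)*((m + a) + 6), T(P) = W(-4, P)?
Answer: -87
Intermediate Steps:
T(P) = 3
m = -4 (m = (0 + 4)/(4 - 5) = 4/(-1) = 4*(-1) = -4)
S = -3 (S = 3*((-4 - 3) + 6) = 3*(-7 + 6) = 3*(-1) = -3)
S - 6*14 = -3 - 6*14 = -3 - 84 = -87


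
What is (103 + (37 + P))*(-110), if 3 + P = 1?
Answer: -15180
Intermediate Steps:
P = -2 (P = -3 + 1 = -2)
(103 + (37 + P))*(-110) = (103 + (37 - 2))*(-110) = (103 + 35)*(-110) = 138*(-110) = -15180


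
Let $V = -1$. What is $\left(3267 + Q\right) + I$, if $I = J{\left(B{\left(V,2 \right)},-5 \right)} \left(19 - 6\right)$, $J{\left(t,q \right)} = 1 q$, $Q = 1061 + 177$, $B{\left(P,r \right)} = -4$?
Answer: $4440$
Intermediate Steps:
$Q = 1238$
$J{\left(t,q \right)} = q$
$I = -65$ ($I = - 5 \left(19 - 6\right) = \left(-5\right) 13 = -65$)
$\left(3267 + Q\right) + I = \left(3267 + 1238\right) - 65 = 4505 - 65 = 4440$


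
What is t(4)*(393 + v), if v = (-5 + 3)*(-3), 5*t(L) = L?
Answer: 1596/5 ≈ 319.20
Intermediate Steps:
t(L) = L/5
v = 6 (v = -2*(-3) = 6)
t(4)*(393 + v) = ((⅕)*4)*(393 + 6) = (⅘)*399 = 1596/5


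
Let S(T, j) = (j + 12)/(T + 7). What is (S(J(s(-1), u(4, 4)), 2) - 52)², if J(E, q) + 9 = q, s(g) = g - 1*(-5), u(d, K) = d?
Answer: 2025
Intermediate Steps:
s(g) = 5 + g (s(g) = g + 5 = 5 + g)
J(E, q) = -9 + q
S(T, j) = (12 + j)/(7 + T)
(S(J(s(-1), u(4, 4)), 2) - 52)² = ((12 + 2)/(7 + (-9 + 4)) - 52)² = (14/(7 - 5) - 52)² = (14/2 - 52)² = ((½)*14 - 52)² = (7 - 52)² = (-45)² = 2025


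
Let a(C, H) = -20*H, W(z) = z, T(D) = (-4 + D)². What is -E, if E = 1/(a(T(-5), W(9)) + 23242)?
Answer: -1/23062 ≈ -4.3361e-5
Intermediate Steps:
E = 1/23062 (E = 1/(-20*9 + 23242) = 1/(-180 + 23242) = 1/23062 ≈ 4.3361e-5)
-E = -1*1/23062 = -1/23062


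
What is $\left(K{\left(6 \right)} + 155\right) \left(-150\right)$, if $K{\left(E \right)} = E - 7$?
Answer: $-23100$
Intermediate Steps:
$K{\left(E \right)} = -7 + E$
$\left(K{\left(6 \right)} + 155\right) \left(-150\right) = \left(\left(-7 + 6\right) + 155\right) \left(-150\right) = \left(-1 + 155\right) \left(-150\right) = 154 \left(-150\right) = -23100$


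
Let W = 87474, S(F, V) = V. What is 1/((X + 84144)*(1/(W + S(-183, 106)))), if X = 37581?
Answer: 17516/24345 ≈ 0.71949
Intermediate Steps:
1/((X + 84144)*(1/(W + S(-183, 106)))) = 1/((37581 + 84144)*(1/(87474 + 106))) = 1/(121725*(1/87580)) = (1/121725)*87580 = 17516/24345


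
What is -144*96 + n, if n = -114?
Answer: -13938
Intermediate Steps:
-144*96 + n = -144*96 - 114 = -13824 - 114 = -13938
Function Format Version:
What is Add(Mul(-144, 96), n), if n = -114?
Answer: -13938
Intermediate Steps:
Add(Mul(-144, 96), n) = Add(Mul(-144, 96), -114) = Add(-13824, -114) = -13938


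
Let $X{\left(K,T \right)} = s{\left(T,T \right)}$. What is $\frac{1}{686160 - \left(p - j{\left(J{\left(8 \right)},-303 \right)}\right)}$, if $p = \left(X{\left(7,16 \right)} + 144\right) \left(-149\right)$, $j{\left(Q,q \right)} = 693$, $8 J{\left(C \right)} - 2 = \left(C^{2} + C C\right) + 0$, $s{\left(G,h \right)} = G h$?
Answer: $\frac{1}{746453} \approx 1.3397 \cdot 10^{-6}$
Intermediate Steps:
$J{\left(C \right)} = \frac{1}{4} + \frac{C^{2}}{4}$ ($J{\left(C \right)} = \frac{1}{4} + \frac{\left(C^{2} + C C\right) + 0}{8} = \frac{1}{4} + \frac{\left(C^{2} + C^{2}\right) + 0}{8} = \frac{1}{4} + \frac{2 C^{2} + 0}{8} = \frac{1}{4} + \frac{2 C^{2}}{8} = \frac{1}{4} + \frac{C^{2}}{4}$)
$X{\left(K,T \right)} = T^{2}$ ($X{\left(K,T \right)} = T T = T^{2}$)
$p = -59600$ ($p = \left(16^{2} + 144\right) \left(-149\right) = \left(256 + 144\right) \left(-149\right) = 400 \left(-149\right) = -59600$)
$\frac{1}{686160 - \left(p - j{\left(J{\left(8 \right)},-303 \right)}\right)} = \frac{1}{686160 + \left(693 - -59600\right)} = \frac{1}{686160 + \left(693 + 59600\right)} = \frac{1}{686160 + 60293} = \frac{1}{746453}$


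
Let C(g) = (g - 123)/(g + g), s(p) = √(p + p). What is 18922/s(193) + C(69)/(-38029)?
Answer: 9/874667 + 9461*√386/193 ≈ 963.10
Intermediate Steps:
s(p) = √2*√p (s(p) = √(2*p) = √2*√p)
C(g) = (-123 + g)/(2*g) (C(g) = (-123 + g)/((2*g)) = (-123 + g)*(1/(2*g)) = (-123 + g)/(2*g))
18922/s(193) + C(69)/(-38029) = 18922/((√2*√193)) + ((½)*(-123 + 69)/69)/(-38029) = 18922/(√386) + ((½)*(1/69)*(-54))*(-1/38029) = 18922*(√386/386) - 9/23*(-1/38029) = 9461*√386/193 + 9/874667 = 9/874667 + 9461*√386/193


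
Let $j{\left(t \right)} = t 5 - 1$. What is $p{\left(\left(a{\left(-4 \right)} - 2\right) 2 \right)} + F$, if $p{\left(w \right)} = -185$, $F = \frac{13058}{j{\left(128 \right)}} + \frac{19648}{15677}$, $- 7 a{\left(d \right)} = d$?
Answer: $- \frac{1635991217}{10017603} \approx -163.31$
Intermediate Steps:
$a{\left(d \right)} = - \frac{d}{7}$
$j{\left(t \right)} = -1 + 5 t$ ($j{\left(t \right)} = 5 t - 1 = -1 + 5 t$)
$F = \frac{217265338}{10017603}$ ($F = \frac{13058}{-1 + 5 \cdot 128} + \frac{19648}{15677} = \frac{13058}{-1 + 640} + 19648 \cdot \frac{1}{15677} = \frac{13058}{639} + \frac{19648}{15677} = \frac{217265338}{10017603} \approx 21.688$)
$p{\left(\left(a{\left(-4 \right)} - 2\right) 2 \right)} + F = -185 + \frac{217265338}{10017603} = - \frac{1635991217}{10017603}$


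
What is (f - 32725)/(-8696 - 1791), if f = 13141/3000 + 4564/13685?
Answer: 38380895669/12301251000 ≈ 3.1201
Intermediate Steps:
f = 5529331/1173000 (f = 13141*(1/3000) + 4564*(1/13685) = 13141/3000 + 652/1955 = 5529331/1173000 ≈ 4.7138)
(f - 32725)/(-8696 - 1791) = (5529331/1173000 - 32725)/(-8696 - 1791) = -38380895669/1173000/(-10487) = -38380895669/1173000*(-1/10487) = 38380895669/12301251000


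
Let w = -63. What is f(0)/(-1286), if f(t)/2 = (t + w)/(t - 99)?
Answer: -7/7073 ≈ -0.00098968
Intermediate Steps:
f(t) = 2*(-63 + t)/(-99 + t) (f(t) = 2*((t - 63)/(t - 99)) = 2*((-63 + t)/(-99 + t)) = 2*(-63 + t)/(-99 + t))
f(0)/(-1286) = (2*(-63 + 0)/(-99 + 0))/(-1286) = (2*(-63)/(-99))*(-1/1286) = (2*(-1/99)*(-63))*(-1/1286) = (14/11)*(-1/1286) = -7/7073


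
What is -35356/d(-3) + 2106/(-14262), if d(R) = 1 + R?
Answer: 42020255/2377 ≈ 17678.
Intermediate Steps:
-35356/d(-3) + 2106/(-14262) = -35356/(1 - 3) + 2106/(-14262) = -35356/(-2) + 2106*(-1/14262) = -35356*(-½) - 351/2377 = 17678 - 351/2377 = 42020255/2377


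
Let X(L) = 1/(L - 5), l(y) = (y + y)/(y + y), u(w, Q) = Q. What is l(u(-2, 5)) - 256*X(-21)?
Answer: 141/13 ≈ 10.846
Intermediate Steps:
l(y) = 1 (l(y) = (2*y)/((2*y)) = (2*y)*(1/(2*y)) = 1)
X(L) = 1/(-5 + L)
l(u(-2, 5)) - 256*X(-21) = 1 - 256/(-5 - 21) = 1 - 256/(-26) = 1 - 256*(-1/26) = 1 + 128/13 = 141/13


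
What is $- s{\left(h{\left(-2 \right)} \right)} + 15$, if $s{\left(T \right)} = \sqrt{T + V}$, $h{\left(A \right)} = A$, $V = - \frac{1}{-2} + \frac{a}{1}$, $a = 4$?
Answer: $15 - \frac{\sqrt{10}}{2} \approx 13.419$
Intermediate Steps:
$V = \frac{9}{2}$ ($V = - \frac{1}{-2} + \frac{4}{1} = \left(-1\right) \left(- \frac{1}{2}\right) + 4 \cdot 1 = \frac{1}{2} + 4 = \frac{9}{2} \approx 4.5$)
$s{\left(T \right)} = \sqrt{\frac{9}{2} + T}$ ($s{\left(T \right)} = \sqrt{T + \frac{9}{2}} = \sqrt{\frac{9}{2} + T}$)
$- s{\left(h{\left(-2 \right)} \right)} + 15 = - \frac{\sqrt{18 + 4 \left(-2\right)}}{2} + 15 = - \frac{\sqrt{18 - 8}}{2} + 15 = - \frac{\sqrt{10}}{2} + 15 = 15 - \frac{\sqrt{10}}{2}$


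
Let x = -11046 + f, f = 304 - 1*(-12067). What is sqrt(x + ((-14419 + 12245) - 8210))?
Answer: I*sqrt(9059) ≈ 95.179*I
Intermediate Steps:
f = 12371 (f = 304 + 12067 = 12371)
x = 1325 (x = -11046 + 12371 = 1325)
sqrt(x + ((-14419 + 12245) - 8210)) = sqrt(1325 + ((-14419 + 12245) - 8210)) = sqrt(1325 + (-2174 - 8210)) = sqrt(1325 - 10384) = sqrt(-9059) = I*sqrt(9059)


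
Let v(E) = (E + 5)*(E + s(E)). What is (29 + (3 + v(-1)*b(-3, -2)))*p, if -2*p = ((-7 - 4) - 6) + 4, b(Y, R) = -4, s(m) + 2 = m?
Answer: 624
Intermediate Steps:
s(m) = -2 + m
v(E) = (-2 + 2*E)*(5 + E) (v(E) = (E + 5)*(E + (-2 + E)) = (5 + E)*(-2 + 2*E) = (-2 + 2*E)*(5 + E))
p = 13/2 (p = -(((-7 - 4) - 6) + 4)/2 = -((-11 - 6) + 4)/2 = -(-17 + 4)/2 = -1/2*(-13) = 13/2 ≈ 6.5000)
(29 + (3 + v(-1)*b(-3, -2)))*p = (29 + (3 + (-10 + 2*(-1)**2 + 8*(-1))*(-4)))*(13/2) = (29 + (3 + (-10 + 2*1 - 8)*(-4)))*(13/2) = (29 + (3 + (-10 + 2 - 8)*(-4)))*(13/2) = (29 + (3 - 16*(-4)))*(13/2) = (29 + (3 + 64))*(13/2) = (29 + 67)*(13/2) = 96*(13/2) = 624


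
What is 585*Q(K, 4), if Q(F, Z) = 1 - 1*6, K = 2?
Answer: -2925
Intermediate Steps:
Q(F, Z) = -5 (Q(F, Z) = 1 - 6 = -5)
585*Q(K, 4) = 585*(-5) = -2925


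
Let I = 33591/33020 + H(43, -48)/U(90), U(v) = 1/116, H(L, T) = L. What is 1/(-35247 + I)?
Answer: -33020/999118589 ≈ -3.3049e-5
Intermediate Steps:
U(v) = 1/116
I = 164737351/33020 (I = 33591/33020 + 43/(1/116) = 33591*(1/33020) + 43*116 = 33591/33020 + 4988 = 164737351/33020 ≈ 4989.0)
1/(-35247 + I) = 1/(-35247 + 164737351/33020) = 1/(-999118589/33020) = -33020/999118589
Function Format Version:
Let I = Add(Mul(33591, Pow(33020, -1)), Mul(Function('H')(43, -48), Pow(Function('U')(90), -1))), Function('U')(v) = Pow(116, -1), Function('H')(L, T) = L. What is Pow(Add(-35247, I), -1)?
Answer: Rational(-33020, 999118589) ≈ -3.3049e-5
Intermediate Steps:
Function('U')(v) = Rational(1, 116)
I = Rational(164737351, 33020) (I = Add(Mul(33591, Pow(33020, -1)), Mul(43, Pow(Rational(1, 116), -1))) = Add(Mul(33591, Rational(1, 33020)), Mul(43, 116)) = Add(Rational(33591, 33020), 4988) = Rational(164737351, 33020) ≈ 4989.0)
Pow(Add(-35247, I), -1) = Pow(Add(-35247, Rational(164737351, 33020)), -1) = Pow(Rational(-999118589, 33020), -1) = Rational(-33020, 999118589)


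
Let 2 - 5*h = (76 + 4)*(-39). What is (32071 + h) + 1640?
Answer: 171677/5 ≈ 34335.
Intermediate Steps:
h = 3122/5 (h = ⅖ - (76 + 4)*(-39)/5 = ⅖ - 16*(-39) = ⅖ - ⅕*(-3120) = ⅖ + 624 = 3122/5 ≈ 624.40)
(32071 + h) + 1640 = (32071 + 3122/5) + 1640 = 163477/5 + 1640 = 171677/5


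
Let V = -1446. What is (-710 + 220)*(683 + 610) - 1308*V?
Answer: 1257798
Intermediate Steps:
(-710 + 220)*(683 + 610) - 1308*V = (-710 + 220)*(683 + 610) - 1308*(-1446) = -490*1293 + 1891368 = -633570 + 1891368 = 1257798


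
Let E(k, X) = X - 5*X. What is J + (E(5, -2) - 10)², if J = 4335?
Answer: 4339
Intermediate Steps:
E(k, X) = -4*X
J + (E(5, -2) - 10)² = 4335 + (-4*(-2) - 10)² = 4335 + (8 - 10)² = 4335 + (-2)² = 4335 + 4 = 4339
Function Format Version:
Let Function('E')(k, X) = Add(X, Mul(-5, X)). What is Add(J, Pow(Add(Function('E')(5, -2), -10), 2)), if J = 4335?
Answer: 4339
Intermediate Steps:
Function('E')(k, X) = Mul(-4, X)
Add(J, Pow(Add(Function('E')(5, -2), -10), 2)) = Add(4335, Pow(Add(Mul(-4, -2), -10), 2)) = Add(4335, Pow(Add(8, -10), 2)) = Add(4335, Pow(-2, 2)) = Add(4335, 4) = 4339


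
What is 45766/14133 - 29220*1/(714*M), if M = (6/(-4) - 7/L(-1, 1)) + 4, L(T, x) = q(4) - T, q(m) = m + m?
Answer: -152866858/7448091 ≈ -20.524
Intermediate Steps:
q(m) = 2*m
L(T, x) = 8 - T (L(T, x) = 2*4 - T = 8 - T)
M = 31/18 (M = (6/(-4) - 7/(8 - 1*(-1))) + 4 = (6*(-¼) - 7/(8 + 1)) + 4 = (-3/2 - 7/9) + 4 = -41/18 + 4 = 31/18 ≈ 1.7222)
45766/14133 - 29220*1/(714*M) = 45766/14133 - 29220/((34*(31/18))*21) = 45766*(1/14133) - 29220/((527/9)*21) = 6538/2019 - 29220/3689/3 = 6538/2019 - 29220*3/3689 = 6538/2019 - 87660/3689 = -152866858/7448091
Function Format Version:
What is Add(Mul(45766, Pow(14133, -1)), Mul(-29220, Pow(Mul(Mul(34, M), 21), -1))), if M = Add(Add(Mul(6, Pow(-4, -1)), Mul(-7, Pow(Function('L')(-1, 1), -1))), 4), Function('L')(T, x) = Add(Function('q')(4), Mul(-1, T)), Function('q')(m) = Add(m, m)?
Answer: Rational(-152866858, 7448091) ≈ -20.524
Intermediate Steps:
Function('q')(m) = Mul(2, m)
Function('L')(T, x) = Add(8, Mul(-1, T)) (Function('L')(T, x) = Add(Mul(2, 4), Mul(-1, T)) = Add(8, Mul(-1, T)))
M = Rational(31, 18) (M = Add(Add(Mul(6, Pow(-4, -1)), Mul(-7, Pow(Add(8, Mul(-1, -1)), -1))), 4) = Add(Add(Mul(6, Rational(-1, 4)), Mul(-7, Pow(Add(8, 1), -1))), 4) = Add(Add(Rational(-3, 2), Mul(-7, Pow(9, -1))), 4) = Add(Add(Rational(-3, 2), Mul(-7, Rational(1, 9))), 4) = Add(Add(Rational(-3, 2), Rational(-7, 9)), 4) = Add(Rational(-41, 18), 4) = Rational(31, 18) ≈ 1.7222)
Add(Mul(45766, Pow(14133, -1)), Mul(-29220, Pow(Mul(Mul(34, M), 21), -1))) = Add(Mul(45766, Pow(14133, -1)), Mul(-29220, Pow(Mul(Mul(34, Rational(31, 18)), 21), -1))) = Add(Mul(45766, Rational(1, 14133)), Mul(-29220, Pow(Mul(Rational(527, 9), 21), -1))) = Add(Rational(6538, 2019), Mul(-29220, Pow(Rational(3689, 3), -1))) = Add(Rational(6538, 2019), Mul(-29220, Rational(3, 3689))) = Add(Rational(6538, 2019), Rational(-87660, 3689)) = Rational(-152866858, 7448091)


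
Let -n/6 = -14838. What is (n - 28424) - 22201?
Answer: 38403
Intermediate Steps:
n = 89028 (n = -6*(-14838) = 89028)
(n - 28424) - 22201 = (89028 - 28424) - 22201 = 60604 - 22201 = 38403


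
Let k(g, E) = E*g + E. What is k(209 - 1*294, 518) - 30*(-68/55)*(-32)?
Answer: -491688/11 ≈ -44699.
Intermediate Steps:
k(g, E) = E + E*g
k(209 - 1*294, 518) - 30*(-68/55)*(-32) = 518*(1 + (209 - 1*294)) - 30*(-68/55)*(-32) = 518*(1 + (209 - 294)) - 30*(-68*1/55)*(-32) = 518*(1 - 85) - 30*(-68/55)*(-32) = 518*(-84) - (-408)*(-32)/11 = -43512 - 1*13056/11 = -43512 - 13056/11 = -491688/11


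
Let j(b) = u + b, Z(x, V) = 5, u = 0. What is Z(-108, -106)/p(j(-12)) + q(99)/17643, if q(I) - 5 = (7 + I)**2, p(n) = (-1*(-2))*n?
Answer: 60523/141144 ≈ 0.42880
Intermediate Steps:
j(b) = b (j(b) = 0 + b = b)
p(n) = 2*n
q(I) = 5 + (7 + I)**2
Z(-108, -106)/p(j(-12)) + q(99)/17643 = 5/((2*(-12))) + (5 + (7 + 99)**2)/17643 = 5/(-24) + (5 + 106**2)*(1/17643) = 5*(-1/24) + (5 + 11236)*(1/17643) = -5/24 + 11241*(1/17643) = -5/24 + 3747/5881 = 60523/141144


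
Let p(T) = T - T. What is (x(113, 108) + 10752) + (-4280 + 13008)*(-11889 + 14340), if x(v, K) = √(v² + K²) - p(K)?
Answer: 21403080 + √24433 ≈ 2.1403e+7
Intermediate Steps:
p(T) = 0
x(v, K) = √(K² + v²) (x(v, K) = √(v² + K²) - 1*0 = √(K² + v²) + 0 = √(K² + v²))
(x(113, 108) + 10752) + (-4280 + 13008)*(-11889 + 14340) = (√(108² + 113²) + 10752) + (-4280 + 13008)*(-11889 + 14340) = (√(11664 + 12769) + 10752) + 8728*2451 = (√24433 + 10752) + 21392328 = (10752 + √24433) + 21392328 = 21403080 + √24433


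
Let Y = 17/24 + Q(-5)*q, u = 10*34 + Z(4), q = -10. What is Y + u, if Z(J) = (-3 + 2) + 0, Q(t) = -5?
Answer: 9353/24 ≈ 389.71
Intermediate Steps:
Z(J) = -1 (Z(J) = -1 + 0 = -1)
u = 339 (u = 10*34 - 1 = 340 - 1 = 339)
Y = 1217/24 (Y = 17/24 - 5*(-10) = 17*(1/24) + 50 = 17/24 + 50 = 1217/24 ≈ 50.708)
Y + u = 1217/24 + 339 = 9353/24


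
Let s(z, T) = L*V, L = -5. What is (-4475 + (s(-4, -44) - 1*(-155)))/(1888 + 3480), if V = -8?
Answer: -535/671 ≈ -0.79732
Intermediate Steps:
s(z, T) = 40 (s(z, T) = -5*(-8) = 40)
(-4475 + (s(-4, -44) - 1*(-155)))/(1888 + 3480) = (-4475 + (40 - 1*(-155)))/(1888 + 3480) = (-4475 + (40 + 155))/5368 = (-4475 + 195)*(1/5368) = -4280*1/5368 = -535/671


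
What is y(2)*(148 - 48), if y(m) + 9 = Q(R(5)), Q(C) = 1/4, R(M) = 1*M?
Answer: -875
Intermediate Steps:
R(M) = M
Q(C) = 1/4
y(m) = -35/4 (y(m) = -9 + 1/4 = -35/4)
y(2)*(148 - 48) = -35*(148 - 48)/4 = -35/4*100 = -875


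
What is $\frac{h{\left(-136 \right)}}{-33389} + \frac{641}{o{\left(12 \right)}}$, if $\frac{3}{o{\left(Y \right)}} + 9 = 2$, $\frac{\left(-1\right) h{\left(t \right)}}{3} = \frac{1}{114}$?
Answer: $- \frac{5693024831}{3806346} \approx -1495.7$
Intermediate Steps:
$h{\left(t \right)} = - \frac{1}{38}$ ($h{\left(t \right)} = - \frac{3}{114} = \left(-3\right) \frac{1}{114} = - \frac{1}{38}$)
$o{\left(Y \right)} = - \frac{3}{7}$ ($o{\left(Y \right)} = \frac{3}{-9 + 2} = \frac{3}{-7} = 3 \left(- \frac{1}{7}\right) = - \frac{3}{7}$)
$\frac{h{\left(-136 \right)}}{-33389} + \frac{641}{o{\left(12 \right)}} = - \frac{1}{38 \left(-33389\right)} + \frac{641}{- \frac{3}{7}} = \left(- \frac{1}{38}\right) \left(- \frac{1}{33389}\right) + 641 \left(- \frac{7}{3}\right) = \frac{1}{1268782} - \frac{4487}{3} = - \frac{5693024831}{3806346}$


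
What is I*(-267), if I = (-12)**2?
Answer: -38448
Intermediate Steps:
I = 144
I*(-267) = 144*(-267) = -38448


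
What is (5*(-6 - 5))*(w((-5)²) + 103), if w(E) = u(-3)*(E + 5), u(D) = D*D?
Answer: -20515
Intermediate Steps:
u(D) = D²
w(E) = 45 + 9*E (w(E) = (-3)²*(E + 5) = 9*(5 + E) = 45 + 9*E)
(5*(-6 - 5))*(w((-5)²) + 103) = (5*(-6 - 5))*((45 + 9*(-5)²) + 103) = (5*(-11))*((45 + 9*25) + 103) = -55*((45 + 225) + 103) = -55*(270 + 103) = -55*373 = -20515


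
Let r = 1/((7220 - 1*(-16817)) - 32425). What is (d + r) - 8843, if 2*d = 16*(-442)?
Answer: -103835053/8388 ≈ -12379.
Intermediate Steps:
r = -1/8388 (r = 1/((7220 + 16817) - 32425) = 1/(24037 - 32425) = 1/(-8388) = -1/8388 ≈ -0.00011922)
d = -3536 (d = (16*(-442))/2 = (1/2)*(-7072) = -3536)
(d + r) - 8843 = (-3536 - 1/8388) - 8843 = -29659969/8388 - 8843 = -103835053/8388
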